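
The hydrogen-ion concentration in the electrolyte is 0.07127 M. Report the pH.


pH = −log10[H+]
pH = −log10(0.07127) = 1.15

1.15


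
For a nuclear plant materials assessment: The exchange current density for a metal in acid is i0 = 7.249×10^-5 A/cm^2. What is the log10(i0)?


i0 = 7.249×10^-5 A/cm^2
log10(i0) = -4.14

-4.14


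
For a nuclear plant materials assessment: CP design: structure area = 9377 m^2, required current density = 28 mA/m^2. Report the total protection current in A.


I = area * current density, then convert mA → A (÷1000)
I = 9377 * 28 / 1000 = 262.56 A

262.56 A


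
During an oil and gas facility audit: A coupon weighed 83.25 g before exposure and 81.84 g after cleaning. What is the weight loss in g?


Weight loss = initial − final
WL = 83.25 − 81.84 = 1.41 g

1.41 g


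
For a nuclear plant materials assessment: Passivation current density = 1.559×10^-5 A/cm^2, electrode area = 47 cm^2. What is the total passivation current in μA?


I = i_pass * A, then convert A → μA (×10^6)
I = 1.559×10^-5 * 47 * 10^6 = 732.73 μA

732.73 μA


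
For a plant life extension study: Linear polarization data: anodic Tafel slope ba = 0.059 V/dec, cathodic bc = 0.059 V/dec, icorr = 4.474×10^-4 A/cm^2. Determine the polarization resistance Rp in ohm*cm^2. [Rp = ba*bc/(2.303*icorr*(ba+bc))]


Apply the Stern-Geary equation: Rp = ba*bc / (2.303*icorr*(ba+bc))
ba*bc = 0.059*0.059 = 0.003481
ba+bc = 0.118; 2.303*icorr*(ba+bc) = 2.303*4.474×10^-4*0.118 = 1.2158274×10^-4
Rp = 0.003481 / 1.2158274×10^-4 = 28.63 ohm*cm^2

28.63 ohm*cm^2


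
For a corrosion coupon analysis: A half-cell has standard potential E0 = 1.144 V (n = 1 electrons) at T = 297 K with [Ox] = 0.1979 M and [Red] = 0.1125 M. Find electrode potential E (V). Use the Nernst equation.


Apply the Nernst equation: E = E0 + (RT/nF)*ln([Ox]/[Red])
Step 1: RT/nF = 8.314*297/(1*96485) = 0.02559214 V
Step 2: [Ox]/[Red] = 0.1979/0.1125 = 1.759111
Step 3: ln(1.759111) = 0.564809
Step 4: correction = 0.02559214 * 0.564809 = 0.0145 V
E = 1.144 + 0.0145 = 1.1585 V

1.1585 V


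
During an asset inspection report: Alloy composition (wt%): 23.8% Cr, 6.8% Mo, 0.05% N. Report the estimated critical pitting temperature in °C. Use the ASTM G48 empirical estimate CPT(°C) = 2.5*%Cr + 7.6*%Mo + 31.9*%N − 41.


Apply the ASTM G48 empirical CPT estimate: CPT(°C) = 2.5*%Cr + 7.6*%Mo + 31.9*%N − 41
2.5*23.8 = 59.5; 7.6*6.8 = 51.68; 31.9*0.05 = 1.595
CPT = 59.5 + 51.68 + 1.595 − 41 = 71.775 °C
Rounded to 0.1 °C: CPT ≈ 71.8 °C

71.8 °C


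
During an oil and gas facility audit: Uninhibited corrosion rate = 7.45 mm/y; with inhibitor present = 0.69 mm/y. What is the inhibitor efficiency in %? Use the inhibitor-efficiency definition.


Apply the inhibitor-efficiency definition: IE = (CR_blank − CR_inh)/CR_blank × 100
IE = (7.45 − 0.69) / 7.45 × 100
IE = 6.76 / 7.45 × 100 = 90.7 %

90.7 %


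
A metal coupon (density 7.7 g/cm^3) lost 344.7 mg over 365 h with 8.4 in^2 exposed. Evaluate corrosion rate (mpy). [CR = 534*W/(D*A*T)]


Apply the mpy weight-loss relation: CR = 534 * W / (D * A * T)
Numerator: 534 * 344.7 = 184069.8
Denominator: 7.7 * 8.4 * 365 = 23608.2
CR = 184069.8 / 23608.2 = 7.797 mpy

7.797 mpy


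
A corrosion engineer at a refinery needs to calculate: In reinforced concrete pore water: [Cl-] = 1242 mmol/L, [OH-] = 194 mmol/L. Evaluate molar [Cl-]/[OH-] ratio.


Threshold parameter = [Cl-] / [OH-] (molar basis; both in mmol/L, so units cancel)
Ratio = 1242 / 194 = 6.4

6.4


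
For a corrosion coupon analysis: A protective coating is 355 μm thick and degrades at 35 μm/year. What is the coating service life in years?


Service life = thickness / degradation rate
Life = 355 / 35 = 10.1 years

10.1 years


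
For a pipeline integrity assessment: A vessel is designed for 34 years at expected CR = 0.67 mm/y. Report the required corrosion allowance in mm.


Corrosion allowance = CR × design life
CA = 0.67 * 34 = 22.78 mm

22.78 mm


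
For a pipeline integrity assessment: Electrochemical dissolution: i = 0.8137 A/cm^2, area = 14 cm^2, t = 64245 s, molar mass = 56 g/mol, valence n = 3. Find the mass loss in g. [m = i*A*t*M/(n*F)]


Apply Faraday's law: m = i*A*t*M / (n*F)
Total charge passed Q = i*A*t = 0.8137*14*64245 = 731866.191 C
m = Q*M/(n*F) = 731866.191*56/(3*96485) = 141.592 g

141.592 g


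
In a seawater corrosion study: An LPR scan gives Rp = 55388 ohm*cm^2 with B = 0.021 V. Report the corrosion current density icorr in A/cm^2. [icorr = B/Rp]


Apply the Stern-Geary relation: icorr = B / Rp
icorr = 0.021 / 55388 = 3.791×10^-7 A/cm^2

3.791×10^-7 A/cm^2


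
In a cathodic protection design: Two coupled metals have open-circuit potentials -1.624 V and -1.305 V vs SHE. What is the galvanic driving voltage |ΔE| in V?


Driving voltage is the absolute potential difference.
|ΔE| = |-1.624 − (-1.305)| = 0.319 V

0.319 V


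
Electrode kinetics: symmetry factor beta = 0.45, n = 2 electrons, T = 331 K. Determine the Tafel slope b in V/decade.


Apply the Tafel slope relation: b = 2.303*R*T/(beta*n*F)
Numerator: 2.303 * 8.314 * 331 = 6337.7
Denominator: 0.45 * 2 * 96485 = 86836.5
b = 6337.7 / 86836.5 = 0.073 V/decade

0.073 V/decade


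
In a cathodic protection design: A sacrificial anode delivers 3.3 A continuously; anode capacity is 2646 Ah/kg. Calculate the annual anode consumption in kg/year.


Annual consumption = current * hours per year / capacity
Rate = 3.3 * 8760 / 2646 = 10.9 kg/year

10.9 kg/year


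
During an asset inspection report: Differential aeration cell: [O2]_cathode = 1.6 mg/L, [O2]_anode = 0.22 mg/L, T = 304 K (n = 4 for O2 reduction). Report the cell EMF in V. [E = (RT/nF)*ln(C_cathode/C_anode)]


Apply the Nernst concentration-cell relation: E = (RT/nF)*ln(C_cathode/C_anode)
RT/nF = 8.314*304/(4*96485) = 0.00654883 V
ln(1.6/0.22) = 1.98413
E = 0.00654883 * 1.98413 = 0.01299 V

0.01299 V


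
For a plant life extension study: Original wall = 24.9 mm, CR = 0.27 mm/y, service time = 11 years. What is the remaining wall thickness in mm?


Remaining wall = original − CR × time
t = 24.9 − 0.27*11 = 24.9 − 2.97 = 21.93 mm

21.93 mm


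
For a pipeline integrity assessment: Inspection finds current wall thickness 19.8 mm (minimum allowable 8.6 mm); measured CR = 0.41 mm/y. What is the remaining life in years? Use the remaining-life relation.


Apply the remaining-life relation: RL = (t_current − t_min) / CR
RL = (19.8 − 8.6) / 0.41 = 11.2 / 0.41 = 27.3 years

27.3 years


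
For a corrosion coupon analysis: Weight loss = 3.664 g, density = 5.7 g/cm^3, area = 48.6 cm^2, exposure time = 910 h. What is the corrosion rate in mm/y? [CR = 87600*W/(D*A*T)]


Apply the mm/y weight-loss relation: CR = 87600 * W / (D * A * T)
Numerator: 87600 * 3.664 = 320966.4
Denominator: 5.7 * 48.6 * 910 = 252088.2
CR = 320966.4 / 252088.2 = 1.2732 mm/y

1.2732 mm/y


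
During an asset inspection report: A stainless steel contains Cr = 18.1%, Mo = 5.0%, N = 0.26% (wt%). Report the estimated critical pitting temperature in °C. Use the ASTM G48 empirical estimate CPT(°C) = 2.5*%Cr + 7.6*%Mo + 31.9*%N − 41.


Apply the ASTM G48 empirical CPT estimate: CPT(°C) = 2.5*%Cr + 7.6*%Mo + 31.9*%N − 41
2.5*18.1 = 45.25; 7.6*5.0 = 38; 31.9*0.26 = 8.294
CPT = 45.25 + 38 + 8.294 − 41 = 50.544 °C
Rounded to 0.1 °C: CPT ≈ 50.5 °C

50.5 °C


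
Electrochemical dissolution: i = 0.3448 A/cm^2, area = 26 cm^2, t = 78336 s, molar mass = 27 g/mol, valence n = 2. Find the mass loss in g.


Apply Faraday's law: m = i*A*t*M / (n*F)
Total charge passed Q = i*A*t = 0.3448*26*78336 = 702266.5728 C
m = Q*M/(n*F) = 702266.5728*27/(2*96485) = 98.25982 g

98.25982 g


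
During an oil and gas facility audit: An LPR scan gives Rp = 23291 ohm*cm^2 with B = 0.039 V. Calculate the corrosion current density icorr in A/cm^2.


Apply the Stern-Geary relation: icorr = B / Rp
icorr = 0.039 / 23291 = 1.674×10^-6 A/cm^2

1.674×10^-6 A/cm^2


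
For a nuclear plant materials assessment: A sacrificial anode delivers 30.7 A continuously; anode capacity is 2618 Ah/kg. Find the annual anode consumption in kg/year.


Annual consumption = current * hours per year / capacity
Rate = 30.7 * 8760 / 2618 = 102.7 kg/year

102.7 kg/year


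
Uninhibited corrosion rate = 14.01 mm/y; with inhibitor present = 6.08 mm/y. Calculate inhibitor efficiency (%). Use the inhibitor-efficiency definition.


Apply the inhibitor-efficiency definition: IE = (CR_blank − CR_inh)/CR_blank × 100
IE = (14.01 − 6.08) / 14.01 × 100
IE = 7.93 / 14.01 × 100 = 56.6 %

56.6 %


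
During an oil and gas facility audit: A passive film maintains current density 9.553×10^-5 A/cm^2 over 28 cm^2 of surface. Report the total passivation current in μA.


I = i_pass * A, then convert A → μA (×10^6)
I = 9.553×10^-5 * 28 * 10^6 = 2674.84 μA

2674.84 μA


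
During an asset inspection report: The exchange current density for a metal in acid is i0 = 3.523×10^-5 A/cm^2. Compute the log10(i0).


i0 = 3.523×10^-5 A/cm^2
log10(i0) = -4.453

-4.453


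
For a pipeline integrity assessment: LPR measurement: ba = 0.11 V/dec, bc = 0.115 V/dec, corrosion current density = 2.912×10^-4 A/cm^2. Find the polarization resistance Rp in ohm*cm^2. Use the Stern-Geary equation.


Apply the Stern-Geary equation: Rp = ba*bc / (2.303*icorr*(ba+bc))
ba*bc = 0.11*0.115 = 0.01265
ba+bc = 0.225; 2.303*icorr*(ba+bc) = 2.303*2.912×10^-4*0.225 = 1.5089256×10^-4
Rp = 0.01265 / 1.5089256×10^-4 = 83.83 ohm*cm^2

83.83 ohm*cm^2


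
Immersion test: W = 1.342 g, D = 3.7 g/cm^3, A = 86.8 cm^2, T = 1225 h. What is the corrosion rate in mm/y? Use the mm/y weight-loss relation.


Apply the mm/y weight-loss relation: CR = 87600 * W / (D * A * T)
Numerator: 87600 * 1.342 = 117559.2
Denominator: 3.7 * 86.8 * 1225 = 393421.0
CR = 117559.2 / 393421.0 = 0.29881 mm/y

0.29881 mm/y


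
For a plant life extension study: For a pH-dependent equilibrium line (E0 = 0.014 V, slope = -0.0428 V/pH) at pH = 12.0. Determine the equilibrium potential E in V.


Apply the Pourbaix line equation: E = E0 + slope*pH
E = 0.014 + (-0.0428)*12.0 = 0.014 + (-0.5136) = -0.4996 V
Rounded to 3 decimal places: E = -0.500 V

-0.500 V


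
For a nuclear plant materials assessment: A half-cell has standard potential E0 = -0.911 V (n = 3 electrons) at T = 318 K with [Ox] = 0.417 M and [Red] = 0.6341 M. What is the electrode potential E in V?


Apply the Nernst equation: E = E0 + (RT/nF)*ln([Ox]/[Red])
Step 1: RT/nF = 8.314*318/(3*96485) = 0.0091339 V
Step 2: [Ox]/[Red] = 0.417/0.6341 = 0.657625
Step 3: ln(0.657625) = -0.41912
Step 4: correction = 0.0091339 * -0.41912 = -0.0038 V
E = -0.911 + -0.0038 = -0.9148 V

-0.9148 V


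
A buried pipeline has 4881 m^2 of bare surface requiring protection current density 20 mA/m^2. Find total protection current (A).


I = area * current density, then convert mA → A (÷1000)
I = 4881 * 20 / 1000 = 97.62 A

97.62 A


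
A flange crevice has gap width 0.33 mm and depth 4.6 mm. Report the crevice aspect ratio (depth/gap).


Aspect ratio = depth / gap
Ratio = 4.6 / 0.33 = 13.9

13.9


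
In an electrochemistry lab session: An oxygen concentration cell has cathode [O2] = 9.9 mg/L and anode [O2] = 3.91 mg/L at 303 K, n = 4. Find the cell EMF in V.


Apply the Nernst concentration-cell relation: E = (RT/nF)*ln(C_cathode/C_anode)
RT/nF = 8.314*303/(4*96485) = 0.00652729 V
ln(9.9/3.91) = 0.929
E = 0.00652729 * 0.929 = 0.00606 V

0.00606 V


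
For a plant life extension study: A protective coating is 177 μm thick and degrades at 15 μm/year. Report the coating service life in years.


Service life = thickness / degradation rate
Life = 177 / 15 = 11.8 years

11.8 years


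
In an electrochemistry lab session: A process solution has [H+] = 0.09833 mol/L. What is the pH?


pH = −log10[H+]
pH = −log10(0.09833) = 1.01

1.01


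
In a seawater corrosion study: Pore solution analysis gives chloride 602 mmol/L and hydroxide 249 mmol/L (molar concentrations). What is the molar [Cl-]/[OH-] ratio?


Threshold parameter = [Cl-] / [OH-] (molar basis; both in mmol/L, so units cancel)
Ratio = 602 / 249 = 2.42

2.42


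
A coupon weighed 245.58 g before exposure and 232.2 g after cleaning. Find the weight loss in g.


Weight loss = initial − final
WL = 245.58 − 232.2 = 13.38 g

13.38 g


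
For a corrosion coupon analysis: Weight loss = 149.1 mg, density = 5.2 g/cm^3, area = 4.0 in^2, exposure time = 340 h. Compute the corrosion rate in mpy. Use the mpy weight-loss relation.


Apply the mpy weight-loss relation: CR = 534 * W / (D * A * T)
Numerator: 534 * 149.1 = 79619.4
Denominator: 5.2 * 4.0 * 340 = 7072.0
CR = 79619.4 / 7072.0 = 11.258 mpy

11.258 mpy


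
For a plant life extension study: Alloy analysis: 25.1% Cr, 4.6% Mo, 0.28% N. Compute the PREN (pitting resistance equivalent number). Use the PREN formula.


Apply the PREN formula: PREN = Cr + 3.3*Mo + 16*N
PREN = 25.1 + 3.3*4.6 + 16*0.28
PREN = 25.1 + 15.18 + 4.48 = 44.76

44.76


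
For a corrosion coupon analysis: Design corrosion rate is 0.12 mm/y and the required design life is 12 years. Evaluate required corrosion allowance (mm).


Corrosion allowance = CR × design life
CA = 0.12 * 12 = 1.44 mm

1.44 mm


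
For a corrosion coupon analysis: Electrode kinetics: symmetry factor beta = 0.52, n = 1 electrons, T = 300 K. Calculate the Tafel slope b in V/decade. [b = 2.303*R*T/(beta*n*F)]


Apply the Tafel slope relation: b = 2.303*R*T/(beta*n*F)
Numerator: 2.303 * 8.314 * 300 = 5744.14
Denominator: 0.52 * 1 * 96485 = 50172.2
b = 5744.14 / 50172.2 = 0.114 V/decade

0.114 V/decade


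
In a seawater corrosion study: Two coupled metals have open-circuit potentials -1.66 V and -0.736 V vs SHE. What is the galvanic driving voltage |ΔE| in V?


Driving voltage is the absolute potential difference.
|ΔE| = |-1.66 − (-0.736)| = 0.924 V

0.924 V


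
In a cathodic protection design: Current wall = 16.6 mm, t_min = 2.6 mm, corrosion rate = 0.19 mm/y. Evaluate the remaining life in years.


Apply the remaining-life relation: RL = (t_current − t_min) / CR
RL = (16.6 − 2.6) / 0.19 = 14.0 / 0.19 = 73.7 years

73.7 years


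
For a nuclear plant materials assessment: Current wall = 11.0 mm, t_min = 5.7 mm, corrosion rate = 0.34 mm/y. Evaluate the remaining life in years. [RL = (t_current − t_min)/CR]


Apply the remaining-life relation: RL = (t_current − t_min) / CR
RL = (11.0 − 5.7) / 0.34 = 5.3 / 0.34 = 15.6 years

15.6 years


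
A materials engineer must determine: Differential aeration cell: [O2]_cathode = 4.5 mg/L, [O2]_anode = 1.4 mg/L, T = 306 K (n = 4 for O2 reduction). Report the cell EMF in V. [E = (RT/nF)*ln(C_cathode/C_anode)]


Apply the Nernst concentration-cell relation: E = (RT/nF)*ln(C_cathode/C_anode)
RT/nF = 8.314*306/(4*96485) = 0.00659192 V
ln(4.5/1.4) = 1.16761
E = 0.00659192 * 1.16761 = 0.0077 V

0.0077 V


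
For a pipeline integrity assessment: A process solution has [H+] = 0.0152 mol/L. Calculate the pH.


pH = −log10[H+]
pH = −log10(0.0152) = 1.82

1.82


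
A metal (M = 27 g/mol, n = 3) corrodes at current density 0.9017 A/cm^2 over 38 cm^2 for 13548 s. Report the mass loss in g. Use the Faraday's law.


Apply Faraday's law: m = i*A*t*M / (n*F)
Total charge passed Q = i*A*t = 0.9017*38*13548 = 464216.8008 C
m = Q*M/(n*F) = 464216.8008*27/(3*96485) = 43.30156 g

43.30156 g


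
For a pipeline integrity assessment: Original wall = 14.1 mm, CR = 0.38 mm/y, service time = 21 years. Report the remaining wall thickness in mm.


Remaining wall = original − CR × time
t = 14.1 − 0.38*21 = 14.1 − 7.98 = 6.12 mm

6.12 mm


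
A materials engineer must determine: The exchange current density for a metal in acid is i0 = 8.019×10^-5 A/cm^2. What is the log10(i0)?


i0 = 8.019×10^-5 A/cm^2
log10(i0) = -4.096

-4.096


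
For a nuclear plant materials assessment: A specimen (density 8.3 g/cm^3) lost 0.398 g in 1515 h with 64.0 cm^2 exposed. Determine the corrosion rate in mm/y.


Apply the mm/y weight-loss relation: CR = 87600 * W / (D * A * T)
Numerator: 87600 * 0.398 = 34864.8
Denominator: 8.3 * 64.0 * 1515 = 804768.0
CR = 34864.8 / 804768.0 = 0.043323 mm/y

0.043323 mm/y


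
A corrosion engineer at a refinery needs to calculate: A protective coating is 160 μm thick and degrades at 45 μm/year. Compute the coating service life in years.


Service life = thickness / degradation rate
Life = 160 / 45 = 3.6 years

3.6 years


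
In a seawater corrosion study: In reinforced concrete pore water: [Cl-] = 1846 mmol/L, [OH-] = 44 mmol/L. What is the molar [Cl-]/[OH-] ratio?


Threshold parameter = [Cl-] / [OH-] (molar basis; both in mmol/L, so units cancel)
Ratio = 1846 / 44 = 41.95

41.95


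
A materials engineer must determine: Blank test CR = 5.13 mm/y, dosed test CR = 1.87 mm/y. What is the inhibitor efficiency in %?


Apply the inhibitor-efficiency definition: IE = (CR_blank − CR_inh)/CR_blank × 100
IE = (5.13 − 1.87) / 5.13 × 100
IE = 3.26 / 5.13 × 100 = 63.5 %

63.5 %


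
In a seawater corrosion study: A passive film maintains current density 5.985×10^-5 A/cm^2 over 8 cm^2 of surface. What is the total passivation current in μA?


I = i_pass * A, then convert A → μA (×10^6)
I = 5.985×10^-5 * 8 * 10^6 = 478.8 μA

478.8 μA


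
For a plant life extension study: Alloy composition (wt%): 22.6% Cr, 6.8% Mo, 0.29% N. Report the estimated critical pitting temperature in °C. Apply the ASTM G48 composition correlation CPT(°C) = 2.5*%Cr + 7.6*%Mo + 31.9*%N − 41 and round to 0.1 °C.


Apply the ASTM G48 empirical CPT estimate: CPT(°C) = 2.5*%Cr + 7.6*%Mo + 31.9*%N − 41
2.5*22.6 = 56.5; 7.6*6.8 = 51.68; 31.9*0.29 = 9.251
CPT = 56.5 + 51.68 + 9.251 − 41 = 76.431 °C
Rounded to 0.1 °C: CPT ≈ 76.4 °C

76.4 °C


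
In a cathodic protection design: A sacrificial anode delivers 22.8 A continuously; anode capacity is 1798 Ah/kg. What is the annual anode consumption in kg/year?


Annual consumption = current * hours per year / capacity
Rate = 22.8 * 8760 / 1798 = 111.1 kg/year

111.1 kg/year


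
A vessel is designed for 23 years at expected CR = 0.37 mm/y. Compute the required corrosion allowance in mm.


Corrosion allowance = CR × design life
CA = 0.37 * 23 = 8.51 mm

8.51 mm


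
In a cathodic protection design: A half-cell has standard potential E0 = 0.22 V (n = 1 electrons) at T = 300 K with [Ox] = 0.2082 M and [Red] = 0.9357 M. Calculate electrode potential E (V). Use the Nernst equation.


Apply the Nernst equation: E = E0 + (RT/nF)*ln([Ox]/[Red])
Step 1: RT/nF = 8.314*300/(1*96485) = 0.02585065 V
Step 2: [Ox]/[Red] = 0.2082/0.9357 = 0.222507
Step 3: ln(0.222507) = -1.502797
Step 4: correction = 0.02585065 * -1.502797 = -0.0388 V
E = 0.22 + -0.0388 = 0.1812 V

0.1812 V


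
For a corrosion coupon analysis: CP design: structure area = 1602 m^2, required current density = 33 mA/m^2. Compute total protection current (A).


I = area * current density, then convert mA → A (÷1000)
I = 1602 * 33 / 1000 = 52.87 A

52.87 A


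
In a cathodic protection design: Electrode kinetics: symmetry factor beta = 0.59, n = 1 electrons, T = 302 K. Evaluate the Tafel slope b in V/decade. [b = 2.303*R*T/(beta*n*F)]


Apply the Tafel slope relation: b = 2.303*R*T/(beta*n*F)
Numerator: 2.303 * 8.314 * 302 = 5782.44
Denominator: 0.59 * 1 * 96485 = 56926.15
b = 5782.44 / 56926.15 = 0.102 V/decade

0.102 V/decade


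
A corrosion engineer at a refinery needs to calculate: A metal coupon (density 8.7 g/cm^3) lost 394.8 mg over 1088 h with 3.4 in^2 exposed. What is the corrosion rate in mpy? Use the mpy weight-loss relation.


Apply the mpy weight-loss relation: CR = 534 * W / (D * A * T)
Numerator: 534 * 394.8 = 210823.2
Denominator: 8.7 * 3.4 * 1088 = 32183.04
CR = 210823.2 / 32183.04 = 6.551 mpy

6.551 mpy


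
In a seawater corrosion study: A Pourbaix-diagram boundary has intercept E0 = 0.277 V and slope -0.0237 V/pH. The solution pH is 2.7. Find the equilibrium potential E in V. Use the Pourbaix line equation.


Apply the Pourbaix line equation: E = E0 + slope*pH
E = 0.277 + (-0.0237)*2.7 = 0.277 + (-0.06399) = 0.21301 V
Rounded to 4 decimal places: E = 0.2130 V

0.2130 V


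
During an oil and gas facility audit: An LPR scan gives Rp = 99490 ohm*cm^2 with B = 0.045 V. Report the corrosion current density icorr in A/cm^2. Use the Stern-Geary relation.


Apply the Stern-Geary relation: icorr = B / Rp
icorr = 0.045 / 99490 = 4.523×10^-7 A/cm^2

4.523×10^-7 A/cm^2


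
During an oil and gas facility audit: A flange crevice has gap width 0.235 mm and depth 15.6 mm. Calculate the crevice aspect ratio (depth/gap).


Aspect ratio = depth / gap
Ratio = 15.6 / 0.235 = 66.4

66.4


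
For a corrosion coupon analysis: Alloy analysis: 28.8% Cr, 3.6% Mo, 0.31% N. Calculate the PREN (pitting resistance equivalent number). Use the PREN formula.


Apply the PREN formula: PREN = Cr + 3.3*Mo + 16*N
PREN = 28.8 + 3.3*3.6 + 16*0.31
PREN = 28.8 + 11.88 + 4.96 = 45.64

45.64


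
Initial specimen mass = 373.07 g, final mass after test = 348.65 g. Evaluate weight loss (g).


Weight loss = initial − final
WL = 373.07 − 348.65 = 24.42 g

24.42 g


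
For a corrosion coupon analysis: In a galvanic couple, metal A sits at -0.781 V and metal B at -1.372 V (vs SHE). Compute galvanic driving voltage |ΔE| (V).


Driving voltage is the absolute potential difference.
|ΔE| = |-0.781 − (-1.372)| = 0.591 V

0.591 V


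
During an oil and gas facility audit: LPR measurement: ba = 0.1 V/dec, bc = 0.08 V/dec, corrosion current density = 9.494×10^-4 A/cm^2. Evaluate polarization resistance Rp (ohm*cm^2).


Apply the Stern-Geary equation: Rp = ba*bc / (2.303*icorr*(ba+bc))
ba*bc = 0.1*0.08 = 0.008
ba+bc = 0.18; 2.303*icorr*(ba+bc) = 2.303*9.494×10^-4*0.18 = 3.9356428×10^-4
Rp = 0.008 / 3.9356428×10^-4 = 20.33 ohm*cm^2

20.33 ohm*cm^2


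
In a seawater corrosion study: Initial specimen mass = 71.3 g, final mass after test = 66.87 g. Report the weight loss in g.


Weight loss = initial − final
WL = 71.3 − 66.87 = 4.43 g

4.43 g


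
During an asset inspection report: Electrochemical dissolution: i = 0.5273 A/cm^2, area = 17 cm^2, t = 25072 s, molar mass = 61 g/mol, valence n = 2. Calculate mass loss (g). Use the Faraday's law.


Apply Faraday's law: m = i*A*t*M / (n*F)
Total charge passed Q = i*A*t = 0.5273*17*25072 = 224747.9152 C
m = Q*M/(n*F) = 224747.9152*61/(2*96485) = 71.0454 g

71.0454 g


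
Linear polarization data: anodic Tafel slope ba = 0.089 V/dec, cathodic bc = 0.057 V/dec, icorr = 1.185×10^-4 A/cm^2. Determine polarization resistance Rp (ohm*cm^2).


Apply the Stern-Geary equation: Rp = ba*bc / (2.303*icorr*(ba+bc))
ba*bc = 0.089*0.057 = 0.005073
ba+bc = 0.146; 2.303*icorr*(ba+bc) = 2.303*1.185×10^-4*0.146 = 3.9844203×10^-5
Rp = 0.005073 / 3.9844203×10^-5 = 127.32 ohm*cm^2

127.32 ohm*cm^2


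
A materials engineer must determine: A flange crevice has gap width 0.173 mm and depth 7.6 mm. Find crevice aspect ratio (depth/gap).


Aspect ratio = depth / gap
Ratio = 7.6 / 0.173 = 43.9

43.9


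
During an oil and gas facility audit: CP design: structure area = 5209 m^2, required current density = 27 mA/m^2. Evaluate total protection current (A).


I = area * current density, then convert mA → A (÷1000)
I = 5209 * 27 / 1000 = 140.64 A

140.64 A


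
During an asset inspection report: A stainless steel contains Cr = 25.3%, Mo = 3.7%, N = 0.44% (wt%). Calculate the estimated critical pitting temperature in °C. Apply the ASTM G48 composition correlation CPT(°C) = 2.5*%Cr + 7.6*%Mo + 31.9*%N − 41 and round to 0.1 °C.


Apply the ASTM G48 empirical CPT estimate: CPT(°C) = 2.5*%Cr + 7.6*%Mo + 31.9*%N − 41
2.5*25.3 = 63.25; 7.6*3.7 = 28.12; 31.9*0.44 = 14.036
CPT = 63.25 + 28.12 + 14.036 − 41 = 64.406 °C
Rounded to 0.1 °C: CPT ≈ 64.4 °C

64.4 °C


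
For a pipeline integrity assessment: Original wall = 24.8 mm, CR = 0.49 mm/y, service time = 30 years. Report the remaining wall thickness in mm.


Remaining wall = original − CR × time
t = 24.8 − 0.49*30 = 24.8 − 14.7 = 10.1 mm

10.1 mm


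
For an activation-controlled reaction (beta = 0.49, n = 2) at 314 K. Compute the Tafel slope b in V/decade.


Apply the Tafel slope relation: b = 2.303*R*T/(beta*n*F)
Numerator: 2.303 * 8.314 * 314 = 6012.2
Denominator: 0.49 * 2 * 96485 = 94555.3
b = 6012.2 / 94555.3 = 0.064 V/decade

0.064 V/decade


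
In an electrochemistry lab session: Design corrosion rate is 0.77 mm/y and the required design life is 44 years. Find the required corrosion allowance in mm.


Corrosion allowance = CR × design life
CA = 0.77 * 44 = 33.88 mm

33.88 mm


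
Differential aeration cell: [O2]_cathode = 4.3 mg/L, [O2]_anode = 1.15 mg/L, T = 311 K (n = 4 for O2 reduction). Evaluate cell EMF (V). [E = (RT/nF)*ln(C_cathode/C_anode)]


Apply the Nernst concentration-cell relation: E = (RT/nF)*ln(C_cathode/C_anode)
RT/nF = 8.314*311/(4*96485) = 0.00669963 V
ln(4.3/1.15) = 1.31885
E = 0.00669963 * 1.31885 = 0.00884 V

0.00884 V


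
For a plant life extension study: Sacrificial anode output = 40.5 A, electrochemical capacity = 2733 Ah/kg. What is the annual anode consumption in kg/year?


Annual consumption = current * hours per year / capacity
Rate = 40.5 * 8760 / 2733 = 129.8 kg/year

129.8 kg/year


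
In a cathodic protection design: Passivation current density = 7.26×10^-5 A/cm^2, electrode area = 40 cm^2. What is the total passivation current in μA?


I = i_pass * A, then convert A → μA (×10^6)
I = 7.26×10^-5 * 40 * 10^6 = 2904.0 μA

2904.0 μA


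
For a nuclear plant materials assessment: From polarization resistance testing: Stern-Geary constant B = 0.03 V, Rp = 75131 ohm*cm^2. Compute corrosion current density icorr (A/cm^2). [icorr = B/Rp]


Apply the Stern-Geary relation: icorr = B / Rp
icorr = 0.03 / 75131 = 3.993×10^-7 A/cm^2

3.993×10^-7 A/cm^2


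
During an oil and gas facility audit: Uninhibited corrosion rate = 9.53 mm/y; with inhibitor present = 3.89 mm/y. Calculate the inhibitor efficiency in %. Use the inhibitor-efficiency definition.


Apply the inhibitor-efficiency definition: IE = (CR_blank − CR_inh)/CR_blank × 100
IE = (9.53 − 3.89) / 9.53 × 100
IE = 5.64 / 9.53 × 100 = 59.2 %

59.2 %


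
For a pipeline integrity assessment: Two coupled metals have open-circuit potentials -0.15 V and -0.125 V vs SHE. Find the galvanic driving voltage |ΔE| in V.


Driving voltage is the absolute potential difference.
|ΔE| = |-0.15 − (-0.125)| = 0.025 V

0.025 V


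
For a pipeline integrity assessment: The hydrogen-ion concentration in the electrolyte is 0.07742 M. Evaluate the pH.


pH = −log10[H+]
pH = −log10(0.07742) = 1.11

1.11


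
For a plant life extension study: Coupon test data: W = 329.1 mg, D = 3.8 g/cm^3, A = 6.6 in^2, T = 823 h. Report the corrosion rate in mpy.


Apply the mpy weight-loss relation: CR = 534 * W / (D * A * T)
Numerator: 534 * 329.1 = 175739.4
Denominator: 3.8 * 6.6 * 823 = 20640.84
CR = 175739.4 / 20640.84 = 8.5142 mpy

8.5142 mpy


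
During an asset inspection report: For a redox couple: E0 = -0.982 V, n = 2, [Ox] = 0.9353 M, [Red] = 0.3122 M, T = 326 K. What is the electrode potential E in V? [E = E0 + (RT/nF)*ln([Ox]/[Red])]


Apply the Nernst equation: E = E0 + (RT/nF)*ln([Ox]/[Red])
Step 1: RT/nF = 8.314*326/(2*96485) = 0.01404552 V
Step 2: [Ox]/[Red] = 0.9353/0.3122 = 2.995836
Step 3: ln(2.995836) = 1.097223
Step 4: correction = 0.01404552 * 1.097223 = 0.015 V
E = -0.982 + 0.015 = -0.967 V

-0.967 V


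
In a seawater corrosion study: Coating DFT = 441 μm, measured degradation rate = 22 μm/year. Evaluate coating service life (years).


Service life = thickness / degradation rate
Life = 441 / 22 = 20.0 years

20.0 years


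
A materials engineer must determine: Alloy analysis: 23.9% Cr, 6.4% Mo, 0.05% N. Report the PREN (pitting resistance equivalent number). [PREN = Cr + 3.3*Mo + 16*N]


Apply the PREN formula: PREN = Cr + 3.3*Mo + 16*N
PREN = 23.9 + 3.3*6.4 + 16*0.05
PREN = 23.9 + 21.12 + 0.8 = 45.82

45.82


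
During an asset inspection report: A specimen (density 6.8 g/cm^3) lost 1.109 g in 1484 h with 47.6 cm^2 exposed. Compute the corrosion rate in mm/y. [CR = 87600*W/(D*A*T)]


Apply the mm/y weight-loss relation: CR = 87600 * W / (D * A * T)
Numerator: 87600 * 1.109 = 97148.4
Denominator: 6.8 * 47.6 * 1484 = 480341.12
CR = 97148.4 / 480341.12 = 0.2022 mm/y

0.2022 mm/y


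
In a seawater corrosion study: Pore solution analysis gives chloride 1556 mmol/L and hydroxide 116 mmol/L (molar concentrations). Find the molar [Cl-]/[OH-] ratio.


Threshold parameter = [Cl-] / [OH-] (molar basis; both in mmol/L, so units cancel)
Ratio = 1556 / 116 = 13.41

13.41


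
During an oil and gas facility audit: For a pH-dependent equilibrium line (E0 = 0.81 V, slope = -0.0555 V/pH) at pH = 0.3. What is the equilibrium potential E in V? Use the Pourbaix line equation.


Apply the Pourbaix line equation: E = E0 + slope*pH
E = 0.81 + (-0.0555)*0.3 = 0.81 + (-0.01665) = 0.79335 V
Rounded to 4 decimal places: E = 0.7934 V

0.7934 V


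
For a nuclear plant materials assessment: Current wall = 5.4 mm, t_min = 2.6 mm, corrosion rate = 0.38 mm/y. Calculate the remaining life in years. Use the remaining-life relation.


Apply the remaining-life relation: RL = (t_current − t_min) / CR
RL = (5.4 − 2.6) / 0.38 = 2.8 / 0.38 = 7.4 years

7.4 years


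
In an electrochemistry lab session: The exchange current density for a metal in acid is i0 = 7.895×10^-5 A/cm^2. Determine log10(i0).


i0 = 7.895×10^-5 A/cm^2
log10(i0) = -4.103

-4.103


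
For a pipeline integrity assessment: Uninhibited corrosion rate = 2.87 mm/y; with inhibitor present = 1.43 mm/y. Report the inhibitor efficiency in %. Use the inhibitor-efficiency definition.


Apply the inhibitor-efficiency definition: IE = (CR_blank − CR_inh)/CR_blank × 100
IE = (2.87 − 1.43) / 2.87 × 100
IE = 1.44 / 2.87 × 100 = 50.2 %

50.2 %


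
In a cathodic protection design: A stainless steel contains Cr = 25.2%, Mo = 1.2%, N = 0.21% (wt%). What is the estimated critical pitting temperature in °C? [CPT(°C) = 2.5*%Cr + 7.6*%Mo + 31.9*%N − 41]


Apply the ASTM G48 empirical CPT estimate: CPT(°C) = 2.5*%Cr + 7.6*%Mo + 31.9*%N − 41
2.5*25.2 = 63; 7.6*1.2 = 9.12; 31.9*0.21 = 6.699
CPT = 63 + 9.12 + 6.699 − 41 = 37.819 °C
Rounded to 0.1 °C: CPT ≈ 37.8 °C

37.8 °C


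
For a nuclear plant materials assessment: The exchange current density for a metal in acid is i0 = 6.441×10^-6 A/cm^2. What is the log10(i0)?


i0 = 6.441×10^-6 A/cm^2
log10(i0) = -5.191

-5.191


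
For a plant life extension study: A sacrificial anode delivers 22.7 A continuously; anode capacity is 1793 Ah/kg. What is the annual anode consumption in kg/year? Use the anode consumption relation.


Annual consumption = current * hours per year / capacity
Rate = 22.7 * 8760 / 1793 = 110.9 kg/year

110.9 kg/year


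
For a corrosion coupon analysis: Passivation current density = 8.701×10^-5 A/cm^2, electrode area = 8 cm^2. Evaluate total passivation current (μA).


I = i_pass * A, then convert A → μA (×10^6)
I = 8.701×10^-5 * 8 * 10^6 = 696.08 μA

696.08 μA


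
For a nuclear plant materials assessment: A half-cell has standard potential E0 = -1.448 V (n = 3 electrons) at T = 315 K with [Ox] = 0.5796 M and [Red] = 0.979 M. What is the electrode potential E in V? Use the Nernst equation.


Apply the Nernst equation: E = E0 + (RT/nF)*ln([Ox]/[Red])
Step 1: RT/nF = 8.314*315/(3*96485) = 0.00904773 V
Step 2: [Ox]/[Red] = 0.5796/0.979 = 0.592033
Step 3: ln(0.592033) = -0.524193
Step 4: correction = 0.00904773 * -0.524193 = -0.005 V
E = -1.448 + -0.005 = -1.453 V

-1.453 V


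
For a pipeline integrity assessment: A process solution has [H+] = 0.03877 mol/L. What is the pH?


pH = −log10[H+]
pH = −log10(0.03877) = 1.41

1.41


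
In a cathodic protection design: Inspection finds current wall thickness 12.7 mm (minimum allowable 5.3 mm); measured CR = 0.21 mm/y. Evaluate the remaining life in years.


Apply the remaining-life relation: RL = (t_current − t_min) / CR
RL = (12.7 − 5.3) / 0.21 = 7.4 / 0.21 = 35.2 years

35.2 years


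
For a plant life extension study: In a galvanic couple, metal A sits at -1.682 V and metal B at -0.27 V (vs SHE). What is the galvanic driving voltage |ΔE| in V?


Driving voltage is the absolute potential difference.
|ΔE| = |-1.682 − (-0.27)| = 1.412 V

1.412 V


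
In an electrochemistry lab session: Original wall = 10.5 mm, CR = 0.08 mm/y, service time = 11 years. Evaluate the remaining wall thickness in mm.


Remaining wall = original − CR × time
t = 10.5 − 0.08*11 = 10.5 − 0.88 = 9.62 mm

9.62 mm


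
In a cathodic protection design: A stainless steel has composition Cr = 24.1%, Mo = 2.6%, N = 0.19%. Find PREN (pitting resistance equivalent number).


Apply the PREN formula: PREN = Cr + 3.3*Mo + 16*N
PREN = 24.1 + 3.3*2.6 + 16*0.19
PREN = 24.1 + 8.58 + 3.04 = 35.72

35.72


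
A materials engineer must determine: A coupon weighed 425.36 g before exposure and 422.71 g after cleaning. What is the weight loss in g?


Weight loss = initial − final
WL = 425.36 − 422.71 = 2.65 g

2.65 g


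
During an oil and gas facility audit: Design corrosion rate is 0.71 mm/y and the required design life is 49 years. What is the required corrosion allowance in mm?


Corrosion allowance = CR × design life
CA = 0.71 * 49 = 34.79 mm

34.79 mm


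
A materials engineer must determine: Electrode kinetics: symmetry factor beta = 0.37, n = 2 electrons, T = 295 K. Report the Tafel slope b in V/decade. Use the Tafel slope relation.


Apply the Tafel slope relation: b = 2.303*R*T/(beta*n*F)
Numerator: 2.303 * 8.314 * 295 = 5648.41
Denominator: 0.37 * 2 * 96485 = 71398.9
b = 5648.41 / 71398.9 = 0.079 V/decade

0.079 V/decade


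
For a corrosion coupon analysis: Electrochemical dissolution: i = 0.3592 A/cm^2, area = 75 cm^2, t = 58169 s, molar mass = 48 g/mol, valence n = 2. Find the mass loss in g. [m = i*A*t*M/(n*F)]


Apply Faraday's law: m = i*A*t*M / (n*F)
Total charge passed Q = i*A*t = 0.3592*75*58169 = 1567072.86 C
m = Q*M/(n*F) = 1567072.86*48/(2*96485) = 389.7989 g

389.7989 g


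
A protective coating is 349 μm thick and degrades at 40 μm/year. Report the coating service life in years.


Service life = thickness / degradation rate
Life = 349 / 40 = 8.7 years

8.7 years


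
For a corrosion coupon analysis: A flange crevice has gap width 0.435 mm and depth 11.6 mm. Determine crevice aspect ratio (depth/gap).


Aspect ratio = depth / gap
Ratio = 11.6 / 0.435 = 26.7

26.7


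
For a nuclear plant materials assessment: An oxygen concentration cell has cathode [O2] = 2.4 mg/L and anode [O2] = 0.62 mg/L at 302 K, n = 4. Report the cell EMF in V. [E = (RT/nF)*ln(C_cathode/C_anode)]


Apply the Nernst concentration-cell relation: E = (RT/nF)*ln(C_cathode/C_anode)
RT/nF = 8.314*302/(4*96485) = 0.00650575 V
ln(2.4/0.62) = 1.3535
E = 0.00650575 * 1.3535 = 0.00881 V

0.00881 V


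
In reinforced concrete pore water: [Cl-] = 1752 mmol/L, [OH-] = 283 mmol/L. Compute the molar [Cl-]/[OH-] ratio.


Threshold parameter = [Cl-] / [OH-] (molar basis; both in mmol/L, so units cancel)
Ratio = 1752 / 283 = 6.19

6.19


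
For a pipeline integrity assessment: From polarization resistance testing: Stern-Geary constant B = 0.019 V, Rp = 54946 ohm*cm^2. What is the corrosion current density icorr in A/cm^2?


Apply the Stern-Geary relation: icorr = B / Rp
icorr = 0.019 / 54946 = 3.458×10^-7 A/cm^2

3.458×10^-7 A/cm^2


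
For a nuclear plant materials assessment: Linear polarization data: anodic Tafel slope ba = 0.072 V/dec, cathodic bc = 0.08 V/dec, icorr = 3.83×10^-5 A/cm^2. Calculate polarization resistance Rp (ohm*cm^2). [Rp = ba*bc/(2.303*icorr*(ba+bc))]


Apply the Stern-Geary equation: Rp = ba*bc / (2.303*icorr*(ba+bc))
ba*bc = 0.072*0.08 = 0.00576
ba+bc = 0.152; 2.303*icorr*(ba+bc) = 2.303*3.83×10^-5*0.152 = 1.3407145×10^-5
Rp = 0.00576 / 1.3407145×10^-5 = 429.62 ohm*cm^2

429.62 ohm*cm^2


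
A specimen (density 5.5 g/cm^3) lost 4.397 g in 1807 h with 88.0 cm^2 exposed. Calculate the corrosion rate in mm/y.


Apply the mm/y weight-loss relation: CR = 87600 * W / (D * A * T)
Numerator: 87600 * 4.397 = 385177.2
Denominator: 5.5 * 88.0 * 1807 = 874588.0
CR = 385177.2 / 874588.0 = 0.44041 mm/y

0.44041 mm/y


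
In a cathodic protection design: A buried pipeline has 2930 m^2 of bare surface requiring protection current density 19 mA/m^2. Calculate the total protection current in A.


I = area * current density, then convert mA → A (÷1000)
I = 2930 * 19 / 1000 = 55.67 A

55.67 A


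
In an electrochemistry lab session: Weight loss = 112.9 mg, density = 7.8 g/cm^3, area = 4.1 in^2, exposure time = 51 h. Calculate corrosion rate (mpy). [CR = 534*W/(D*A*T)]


Apply the mpy weight-loss relation: CR = 534 * W / (D * A * T)
Numerator: 534 * 112.9 = 60288.6
Denominator: 7.8 * 4.1 * 51 = 1630.98
CR = 60288.6 / 1630.98 = 36.9646 mpy

36.9646 mpy


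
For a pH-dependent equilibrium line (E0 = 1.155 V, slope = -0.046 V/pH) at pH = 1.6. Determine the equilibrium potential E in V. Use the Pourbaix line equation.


Apply the Pourbaix line equation: E = E0 + slope*pH
E = 1.155 + (-0.046)*1.6 = 1.155 + (-0.0736) = 1.0814 V
Rounded to 4 decimal places: E = 1.0814 V

1.0814 V


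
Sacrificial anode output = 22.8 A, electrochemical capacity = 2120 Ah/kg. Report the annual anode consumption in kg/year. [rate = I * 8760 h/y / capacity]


Annual consumption = current * hours per year / capacity
Rate = 22.8 * 8760 / 2120 = 94.2 kg/year

94.2 kg/year


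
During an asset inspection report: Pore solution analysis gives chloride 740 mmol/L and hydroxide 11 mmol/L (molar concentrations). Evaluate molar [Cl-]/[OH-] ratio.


Threshold parameter = [Cl-] / [OH-] (molar basis; both in mmol/L, so units cancel)
Ratio = 740 / 11 = 67.27

67.27


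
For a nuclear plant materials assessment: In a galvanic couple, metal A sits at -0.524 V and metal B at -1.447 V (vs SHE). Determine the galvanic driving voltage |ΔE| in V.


Driving voltage is the absolute potential difference.
|ΔE| = |-0.524 − (-1.447)| = 0.923 V

0.923 V


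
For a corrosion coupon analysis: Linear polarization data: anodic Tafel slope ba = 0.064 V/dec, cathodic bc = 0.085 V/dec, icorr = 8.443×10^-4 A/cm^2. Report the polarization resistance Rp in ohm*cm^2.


Apply the Stern-Geary equation: Rp = ba*bc / (2.303*icorr*(ba+bc))
ba*bc = 0.064*0.085 = 0.00544
ba+bc = 0.149; 2.303*icorr*(ba+bc) = 2.303*8.443×10^-4*0.149 = 2.8971901×10^-4
Rp = 0.00544 / 2.8971901×10^-4 = 18.78 ohm*cm^2

18.78 ohm*cm^2


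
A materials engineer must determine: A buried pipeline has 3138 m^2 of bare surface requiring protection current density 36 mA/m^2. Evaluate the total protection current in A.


I = area * current density, then convert mA → A (÷1000)
I = 3138 * 36 / 1000 = 112.97 A

112.97 A


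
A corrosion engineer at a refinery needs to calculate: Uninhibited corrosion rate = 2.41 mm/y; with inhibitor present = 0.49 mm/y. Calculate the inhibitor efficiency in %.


Apply the inhibitor-efficiency definition: IE = (CR_blank − CR_inh)/CR_blank × 100
IE = (2.41 − 0.49) / 2.41 × 100
IE = 1.92 / 2.41 × 100 = 79.7 %

79.7 %


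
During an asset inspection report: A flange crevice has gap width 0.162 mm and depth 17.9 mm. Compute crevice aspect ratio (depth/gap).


Aspect ratio = depth / gap
Ratio = 17.9 / 0.162 = 110.5

110.5
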